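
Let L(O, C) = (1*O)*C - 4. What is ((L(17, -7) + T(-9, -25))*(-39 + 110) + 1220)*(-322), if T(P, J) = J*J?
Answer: -11869564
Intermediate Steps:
L(O, C) = -4 + C*O (L(O, C) = O*C - 4 = C*O - 4 = -4 + C*O)
T(P, J) = J²
((L(17, -7) + T(-9, -25))*(-39 + 110) + 1220)*(-322) = (((-4 - 7*17) + (-25)²)*(-39 + 110) + 1220)*(-322) = (((-4 - 119) + 625)*71 + 1220)*(-322) = ((-123 + 625)*71 + 1220)*(-322) = (502*71 + 1220)*(-322) = (35642 + 1220)*(-322) = 36862*(-322) = -11869564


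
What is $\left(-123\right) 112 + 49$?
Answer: $-13727$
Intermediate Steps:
$\left(-123\right) 112 + 49 = -13776 + 49 = -13727$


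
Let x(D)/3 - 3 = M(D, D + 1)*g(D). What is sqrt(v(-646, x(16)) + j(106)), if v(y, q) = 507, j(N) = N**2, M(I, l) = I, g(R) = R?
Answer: sqrt(11743) ≈ 108.37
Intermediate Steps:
x(D) = 9 + 3*D**2 (x(D) = 9 + 3*(D*D) = 9 + 3*D**2)
sqrt(v(-646, x(16)) + j(106)) = sqrt(507 + 106**2) = sqrt(507 + 11236) = sqrt(11743)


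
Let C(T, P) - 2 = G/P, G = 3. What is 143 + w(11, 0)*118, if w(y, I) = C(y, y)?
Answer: 4523/11 ≈ 411.18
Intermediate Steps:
C(T, P) = 2 + 3/P
w(y, I) = 2 + 3/y
143 + w(11, 0)*118 = 143 + (2 + 3/11)*118 = 143 + (25/11)*118 = 143 + 2950/11 = 4523/11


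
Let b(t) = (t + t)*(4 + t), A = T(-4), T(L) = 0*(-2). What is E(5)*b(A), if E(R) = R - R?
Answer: 0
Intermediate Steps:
T(L) = 0
E(R) = 0
A = 0
b(t) = 2*t*(4 + t) (b(t) = (2*t)*(4 + t) = 2*t*(4 + t))
E(5)*b(A) = 0*(2*0*(4 + 0)) = 0*(2*0*4) = 0*0 = 0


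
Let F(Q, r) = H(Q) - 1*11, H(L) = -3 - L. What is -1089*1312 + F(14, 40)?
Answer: -1428796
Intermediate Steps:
F(Q, r) = -14 - Q (F(Q, r) = (-3 - Q) - 1*11 = (-3 - Q) - 11 = -14 - Q)
-1089*1312 + F(14, 40) = -1089*1312 + (-14 - 1*14) = -1428768 + (-14 - 14) = -1428768 - 28 = -1428796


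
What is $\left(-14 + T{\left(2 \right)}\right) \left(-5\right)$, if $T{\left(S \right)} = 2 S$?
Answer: $50$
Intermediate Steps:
$\left(-14 + T{\left(2 \right)}\right) \left(-5\right) = \left(-14 + 2 \cdot 2\right) \left(-5\right) = \left(-14 + 4\right) \left(-5\right) = \left(-10\right) \left(-5\right) = 50$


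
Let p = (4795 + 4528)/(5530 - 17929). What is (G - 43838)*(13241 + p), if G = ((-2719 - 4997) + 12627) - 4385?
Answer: -7110350688832/12399 ≈ -5.7346e+8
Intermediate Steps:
G = 526 (G = (-7716 + 12627) - 4385 = 4911 - 4385 = 526)
p = -9323/12399 (p = 9323/(-12399) = 9323*(-1/12399) = -9323/12399 ≈ -0.75191)
(G - 43838)*(13241 + p) = (526 - 43838)*(13241 - 9323/12399) = -43312*164165836/12399 = -7110350688832/12399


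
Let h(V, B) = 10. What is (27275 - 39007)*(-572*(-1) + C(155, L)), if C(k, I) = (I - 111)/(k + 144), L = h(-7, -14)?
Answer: -2005315564/299 ≈ -6.7067e+6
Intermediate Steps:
L = 10
C(k, I) = (-111 + I)/(144 + k)
(27275 - 39007)*(-572*(-1) + C(155, L)) = (27275 - 39007)*(-572*(-1) + (-111 + 10)/(144 + 155)) = -11732*(572 - 101/299) = -11732*170927/299 = -2005315564/299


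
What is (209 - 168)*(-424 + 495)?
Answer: 2911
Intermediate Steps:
(209 - 168)*(-424 + 495) = 41*71 = 2911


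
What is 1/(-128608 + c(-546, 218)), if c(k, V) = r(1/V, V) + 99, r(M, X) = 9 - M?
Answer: -218/28013001 ≈ -7.7821e-6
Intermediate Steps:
c(k, V) = 108 - 1/V (c(k, V) = (9 - 1/V) + 99 = 108 - 1/V)
1/(-128608 + c(-546, 218)) = 1/(-128608 + (108 - 1/218)) = 1/(-128608 + 23543/218) = 1/(-28013001/218) = -218/28013001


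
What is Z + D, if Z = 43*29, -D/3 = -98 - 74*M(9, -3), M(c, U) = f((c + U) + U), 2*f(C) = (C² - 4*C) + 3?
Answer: 1541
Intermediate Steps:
f(C) = 3/2 + C²/2 - 2*C (f(C) = ((C² - 4*C) + 3)/2 = (3 + C² - 4*C)/2 = 3/2 + C²/2 - 2*C)
M(c, U) = 3/2 + (c + 2*U)²/2 - 4*U - 2*c (M(c, U) = 3/2 + ((c + U) + U)²/2 - 2*((c + U) + U) = 3/2 + ((U + c) + U)²/2 - 2*((U + c) + U) = 3/2 + (c + 2*U)²/2 - 2*(c + 2*U) = 3/2 + (c + 2*U)²/2 + (-4*U - 2*c) = 3/2 + (c + 2*U)²/2 - 4*U - 2*c)
D = 294 (D = -3*(-98 - 74*(3/2 + (9 + 2*(-3))²/2 - 4*(-3) - 2*9)) = -3*(-98 - 74*(3/2 + (9 - 6)²/2 + 12 - 18)) = -3*(-98 - 74*(3/2 + (½)*3² + 12 - 18)) = -3*(-98 - 74*(3/2 + (½)*9 + 12 - 18)) = -3*(-98 - 74*(3/2 + 9/2 + 12 - 18)) = -3*(-98 - 74*0) = -3*(-98 + 0) = -3*(-98) = 294)
Z = 1247
Z + D = 1247 + 294 = 1541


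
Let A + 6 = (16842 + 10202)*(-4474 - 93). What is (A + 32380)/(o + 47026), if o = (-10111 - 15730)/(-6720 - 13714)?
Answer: -2523140747116/960955125 ≈ -2625.7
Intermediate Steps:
o = 25841/20434 (o = -25841/(-20434) = -25841*(-1/20434) = 25841/20434 ≈ 1.2646)
A = -123509954 (A = -6 + (16842 + 10202)*(-4474 - 93) = -6 + 27044*(-4567) = -6 - 123509948 = -123509954)
(A + 32380)/(o + 47026) = (-123509954 + 32380)/(25841/20434 + 47026) = -123477574/960955125/20434 = -123477574*20434/960955125 = -2523140747116/960955125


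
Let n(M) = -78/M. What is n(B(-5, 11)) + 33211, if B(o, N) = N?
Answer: 365243/11 ≈ 33204.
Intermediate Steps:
n(B(-5, 11)) + 33211 = -78/11 + 33211 = 365243/11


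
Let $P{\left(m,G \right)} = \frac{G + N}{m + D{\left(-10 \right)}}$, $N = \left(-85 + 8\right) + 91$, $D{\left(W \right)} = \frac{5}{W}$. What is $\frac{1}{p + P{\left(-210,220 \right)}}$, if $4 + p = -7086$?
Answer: $- \frac{421}{2985358} \approx -0.00014102$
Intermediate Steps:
$N = 14$ ($N = -77 + 91 = 14$)
$p = -7090$ ($p = -4 - 7086 = -7090$)
$P{\left(m,G \right)} = \frac{14 + G}{- \frac{1}{2} + m}$ ($P{\left(m,G \right)} = \frac{G + 14}{m + \frac{5}{-10}} = \frac{14 + G}{m + 5 \left(- \frac{1}{10}\right)} = \frac{14 + G}{m - \frac{1}{2}} = \frac{14 + G}{- \frac{1}{2} + m}$)
$\frac{1}{p + P{\left(-210,220 \right)}} = \frac{1}{-7090 + \frac{2 \left(14 + 220\right)}{-1 + 2 \left(-210\right)}} = \frac{1}{-7090 + 2 \frac{1}{-1 - 420} \cdot 234} = \frac{1}{-7090 + 2 \frac{1}{-421} \cdot 234} = \frac{1}{-7090 + 2 \left(- \frac{1}{421}\right) 234} = \frac{1}{-7090 - \frac{468}{421}} = \frac{1}{- \frac{2985358}{421}} = - \frac{421}{2985358}$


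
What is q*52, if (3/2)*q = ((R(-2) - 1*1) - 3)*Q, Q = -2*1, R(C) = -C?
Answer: 416/3 ≈ 138.67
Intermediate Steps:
Q = -2
q = 8/3 (q = 2*(((-1*(-2) - 1*1) - 3)*(-2))/3 = 2*(((2 - 1) - 3)*(-2))/3 = 2*((1 - 3)*(-2))/3 = 2*(-2*(-2))/3 = (⅔)*4 = 8/3 ≈ 2.6667)
q*52 = (8/3)*52 = 416/3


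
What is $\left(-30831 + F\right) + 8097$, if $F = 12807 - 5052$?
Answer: $-14979$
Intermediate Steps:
$F = 7755$
$\left(-30831 + F\right) + 8097 = \left(-30831 + 7755\right) + 8097 = -23076 + 8097 = -14979$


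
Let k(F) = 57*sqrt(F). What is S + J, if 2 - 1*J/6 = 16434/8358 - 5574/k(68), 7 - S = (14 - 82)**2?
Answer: -6431199/1393 + 5574*sqrt(17)/323 ≈ -4545.6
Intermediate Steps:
S = -4617 (S = 7 - (14 - 82)**2 = 7 - 1*(-68)**2 = 7 - 1*4624 = 7 - 4624 = -4617)
J = 282/1393 + 5574*sqrt(17)/323 (J = 12 - 6*(16434/8358 - 5574*sqrt(17)/1938) = 12 - 6*(16434*(1/8358) - 5574*sqrt(17)/1938) = 12 - 6*(2739/1393 - 5574*sqrt(17)/1938) = 12 - 6*(2739/1393 - 929*sqrt(17)/323) = 12 + (-16434/1393 + 5574*sqrt(17)/323) = 282/1393 + 5574*sqrt(17)/323 ≈ 71.355)
S + J = -4617 + (282/1393 + 5574*sqrt(17)/323) = -6431199/1393 + 5574*sqrt(17)/323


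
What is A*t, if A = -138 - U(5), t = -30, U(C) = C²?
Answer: 4890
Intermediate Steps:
A = -163 (A = -138 - 1*5² = -138 - 1*25 = -138 - 25 = -163)
A*t = -163*(-30) = 4890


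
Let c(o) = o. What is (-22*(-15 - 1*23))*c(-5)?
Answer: -4180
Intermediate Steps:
(-22*(-15 - 1*23))*c(-5) = -22*(-15 - 1*23)*(-5) = -22*(-15 - 23)*(-5) = -22*(-38)*(-5) = 836*(-5) = -4180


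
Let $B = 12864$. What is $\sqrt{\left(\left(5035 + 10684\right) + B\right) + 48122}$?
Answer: $23 \sqrt{145} \approx 276.96$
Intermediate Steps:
$\sqrt{\left(\left(5035 + 10684\right) + B\right) + 48122} = \sqrt{\left(\left(5035 + 10684\right) + 12864\right) + 48122} = \sqrt{\left(15719 + 12864\right) + 48122} = \sqrt{28583 + 48122} = \sqrt{76705} = 23 \sqrt{145}$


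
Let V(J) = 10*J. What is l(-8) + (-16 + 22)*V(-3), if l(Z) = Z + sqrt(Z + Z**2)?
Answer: -188 + 2*sqrt(14) ≈ -180.52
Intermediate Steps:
l(-8) + (-16 + 22)*V(-3) = (-8 + sqrt(-8*(1 - 8))) + (-16 + 22)*(10*(-3)) = (-8 + sqrt(-8*(-7))) + 6*(-30) = (-8 + sqrt(56)) - 180 = (-8 + 2*sqrt(14)) - 180 = -188 + 2*sqrt(14)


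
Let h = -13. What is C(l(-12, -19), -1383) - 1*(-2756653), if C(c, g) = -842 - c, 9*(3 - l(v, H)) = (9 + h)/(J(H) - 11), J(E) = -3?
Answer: 173615906/63 ≈ 2.7558e+6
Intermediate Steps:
l(v, H) = 187/63 (l(v, H) = 3 - (9 - 13)/(9*(-3 - 11)) = 3 - (-4)/(9*(-14)) = 3 - (-4)*(-1)/(9*14) = 3 - ⅑*2/7 = 3 - 2/63 = 187/63)
C(l(-12, -19), -1383) - 1*(-2756653) = (-842 - 1*187/63) - 1*(-2756653) = (-842 - 187/63) + 2756653 = -53233/63 + 2756653 = 173615906/63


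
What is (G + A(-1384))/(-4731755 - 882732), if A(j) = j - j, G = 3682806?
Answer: -3682806/5614487 ≈ -0.65595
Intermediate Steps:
A(j) = 0
(G + A(-1384))/(-4731755 - 882732) = (3682806 + 0)/(-4731755 - 882732) = 3682806/(-5614487) = 3682806*(-1/5614487) = -3682806/5614487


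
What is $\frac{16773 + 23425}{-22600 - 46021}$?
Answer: $- \frac{40198}{68621} \approx -0.5858$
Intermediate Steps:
$\frac{16773 + 23425}{-22600 - 46021} = \frac{40198}{-68621} = 40198 \left(- \frac{1}{68621}\right) = - \frac{40198}{68621}$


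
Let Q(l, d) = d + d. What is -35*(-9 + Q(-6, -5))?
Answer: 665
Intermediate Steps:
Q(l, d) = 2*d
-35*(-9 + Q(-6, -5)) = -35*(-9 + 2*(-5)) = -35*(-9 - 10) = -35*(-19) = 665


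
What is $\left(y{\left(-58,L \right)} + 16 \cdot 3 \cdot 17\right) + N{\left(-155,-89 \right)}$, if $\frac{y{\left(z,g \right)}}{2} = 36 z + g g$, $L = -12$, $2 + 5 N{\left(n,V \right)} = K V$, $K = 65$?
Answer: $- \frac{21147}{5} \approx -4229.4$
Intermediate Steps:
$N{\left(n,V \right)} = - \frac{2}{5} + 13 V$ ($N{\left(n,V \right)} = - \frac{2}{5} + \frac{65 V}{5} = - \frac{2}{5} + 13 V$)
$y{\left(z,g \right)} = 2 g^{2} + 72 z$ ($y{\left(z,g \right)} = 2 \left(36 z + g g\right) = 2 \left(36 z + g^{2}\right) = 2 \left(g^{2} + 36 z\right) = 2 g^{2} + 72 z$)
$\left(y{\left(-58,L \right)} + 16 \cdot 3 \cdot 17\right) + N{\left(-155,-89 \right)} = \left(\left(2 \left(-12\right)^{2} + 72 \left(-58\right)\right) + 16 \cdot 3 \cdot 17\right) + \left(- \frac{2}{5} + 13 \left(-89\right)\right) = \left(\left(2 \cdot 144 - 4176\right) + 48 \cdot 17\right) - \frac{5787}{5} = \left(\left(288 - 4176\right) + 816\right) - \frac{5787}{5} = \left(-3888 + 816\right) - \frac{5787}{5} = -3072 - \frac{5787}{5} = - \frac{21147}{5}$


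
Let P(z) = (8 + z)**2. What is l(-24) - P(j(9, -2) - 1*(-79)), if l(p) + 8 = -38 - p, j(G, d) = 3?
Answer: -8122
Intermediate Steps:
l(p) = -46 - p (l(p) = -8 + (-38 - p) = -46 - p)
l(-24) - P(j(9, -2) - 1*(-79)) = (-46 - 1*(-24)) - (8 + (3 - 1*(-79)))**2 = (-46 + 24) - (8 + (3 + 79))**2 = -22 - (8 + 82)**2 = -22 - 1*90**2 = -22 - 1*8100 = -22 - 8100 = -8122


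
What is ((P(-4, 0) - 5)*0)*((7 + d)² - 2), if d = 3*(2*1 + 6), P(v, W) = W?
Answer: 0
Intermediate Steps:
d = 24 (d = 3*(2 + 6) = 3*8 = 24)
((P(-4, 0) - 5)*0)*((7 + d)² - 2) = ((0 - 5)*0)*((7 + 24)² - 2) = (-5*0)*(31² - 2) = 0*(961 - 2) = 0*959 = 0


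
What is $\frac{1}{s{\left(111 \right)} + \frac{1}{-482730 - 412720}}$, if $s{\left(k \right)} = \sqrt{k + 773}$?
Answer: $\frac{895450}{708818341009999} + \frac{1603661405000 \sqrt{221}}{708818341009999} \approx 0.033634$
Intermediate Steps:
$s{\left(k \right)} = \sqrt{773 + k}$
$\frac{1}{s{\left(111 \right)} + \frac{1}{-482730 - 412720}} = \frac{1}{\sqrt{773 + 111} + \frac{1}{-482730 - 412720}} = \frac{1}{\sqrt{884} + \frac{1}{-482730 - 412720}} = \frac{1}{2 \sqrt{221} + \frac{1}{-895450}} = \frac{1}{2 \sqrt{221} - \frac{1}{895450}} = \frac{1}{- \frac{1}{895450} + 2 \sqrt{221}}$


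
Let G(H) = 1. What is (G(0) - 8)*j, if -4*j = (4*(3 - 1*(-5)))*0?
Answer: 0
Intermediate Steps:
j = 0 (j = -4*(3 - 1*(-5))*0/4 = -4*(3 + 5)*0/4 = -4*8*0/4 = -8*0 = -¼*0 = 0)
(G(0) - 8)*j = (1 - 8)*0 = -7*0 = 0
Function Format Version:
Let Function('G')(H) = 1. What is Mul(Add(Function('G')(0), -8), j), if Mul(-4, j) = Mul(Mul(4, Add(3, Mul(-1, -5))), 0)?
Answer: 0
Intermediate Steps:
j = 0 (j = Mul(Rational(-1, 4), Mul(Mul(4, Add(3, Mul(-1, -5))), 0)) = Mul(Rational(-1, 4), Mul(Mul(4, Add(3, 5)), 0)) = Mul(Rational(-1, 4), Mul(Mul(4, 8), 0)) = Mul(Rational(-1, 4), Mul(32, 0)) = Mul(Rational(-1, 4), 0) = 0)
Mul(Add(Function('G')(0), -8), j) = Mul(Add(1, -8), 0) = Mul(-7, 0) = 0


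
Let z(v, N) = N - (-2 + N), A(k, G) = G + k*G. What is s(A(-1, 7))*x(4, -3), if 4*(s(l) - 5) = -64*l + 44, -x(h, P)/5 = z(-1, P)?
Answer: -160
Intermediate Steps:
A(k, G) = G + G*k
z(v, N) = 2 (z(v, N) = N + (2 - N) = 2)
x(h, P) = -10 (x(h, P) = -5*2 = -10)
s(l) = 16 - 16*l (s(l) = 5 + (-64*l + 44)/4 = 5 + (44 - 64*l)/4 = 5 + (11 - 16*l) = 16 - 16*l)
s(A(-1, 7))*x(4, -3) = (16 - 112*(1 - 1))*(-10) = (16 - 112*0)*(-10) = (16 - 16*0)*(-10) = (16 + 0)*(-10) = 16*(-10) = -160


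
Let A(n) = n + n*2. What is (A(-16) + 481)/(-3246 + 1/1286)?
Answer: -556838/4174355 ≈ -0.13339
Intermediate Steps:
A(n) = 3*n (A(n) = n + 2*n = 3*n)
(A(-16) + 481)/(-3246 + 1/1286) = (3*(-16) + 481)/(-3246 + 1/1286) = (-48 + 481)/(-3246 + 1/1286) = 433/(-4174355/1286) = 433*(-1286/4174355) = -556838/4174355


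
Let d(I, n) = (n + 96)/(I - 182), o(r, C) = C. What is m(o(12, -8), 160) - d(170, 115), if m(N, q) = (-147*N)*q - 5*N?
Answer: 2258611/12 ≈ 1.8822e+5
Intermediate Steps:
d(I, n) = (96 + n)/(-182 + I)
m(N, q) = -5*N - 147*N*q (m(N, q) = -147*N*q - 5*N = -5*N - 147*N*q)
m(o(12, -8), 160) - d(170, 115) = -1*(-8)*(5 + 147*160) - (96 + 115)/(-182 + 170) = -1*(-8)*(5 + 23520) - 211/(-12) = -1*(-8)*23525 - (-1)*211/12 = 188200 - 1*(-211/12) = 188200 + 211/12 = 2258611/12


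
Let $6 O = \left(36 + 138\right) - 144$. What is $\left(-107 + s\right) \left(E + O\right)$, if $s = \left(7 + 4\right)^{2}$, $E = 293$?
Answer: $4172$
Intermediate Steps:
$O = 5$ ($O = \frac{\left(36 + 138\right) - 144}{6} = \frac{174 - 144}{6} = \frac{1}{6} \cdot 30 = 5$)
$s = 121$ ($s = 11^{2} = 121$)
$\left(-107 + s\right) \left(E + O\right) = \left(-107 + 121\right) \left(293 + 5\right) = 14 \cdot 298 = 4172$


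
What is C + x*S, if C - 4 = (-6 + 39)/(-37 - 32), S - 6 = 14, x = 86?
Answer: 39641/23 ≈ 1723.5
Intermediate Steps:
S = 20 (S = 6 + 14 = 20)
C = 81/23 (C = 4 + (-6 + 39)/(-37 - 32) = 4 + 33/(-69) = 4 + 33*(-1/69) = 4 - 11/23 = 81/23 ≈ 3.5217)
C + x*S = 81/23 + 86*20 = 81/23 + 1720 = 39641/23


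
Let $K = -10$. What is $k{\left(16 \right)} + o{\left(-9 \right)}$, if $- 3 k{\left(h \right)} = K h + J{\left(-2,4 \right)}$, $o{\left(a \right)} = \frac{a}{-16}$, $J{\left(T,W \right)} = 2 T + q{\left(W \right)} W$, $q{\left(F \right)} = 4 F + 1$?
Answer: $\frac{521}{16} \approx 32.563$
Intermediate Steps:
$q{\left(F \right)} = 1 + 4 F$
$J{\left(T,W \right)} = 2 T + W \left(1 + 4 W\right)$ ($J{\left(T,W \right)} = 2 T + \left(1 + 4 W\right) W = 2 T + W \left(1 + 4 W\right)$)
$o{\left(a \right)} = - \frac{a}{16}$ ($o{\left(a \right)} = a \left(- \frac{1}{16}\right) = - \frac{a}{16}$)
$k{\left(h \right)} = - \frac{64}{3} + \frac{10 h}{3}$ ($k{\left(h \right)} = - \frac{- 10 h + \left(2 \left(-2\right) + 4 \left(1 + 4 \cdot 4\right)\right)}{3} = - \frac{- 10 h - \left(4 - 4 \left(1 + 16\right)\right)}{3} = - \frac{- 10 h + \left(-4 + 4 \cdot 17\right)}{3} = - \frac{- 10 h + \left(-4 + 68\right)}{3} = - \frac{- 10 h + 64}{3} = - \frac{64 - 10 h}{3} = - \frac{64}{3} + \frac{10 h}{3}$)
$k{\left(16 \right)} + o{\left(-9 \right)} = \left(- \frac{64}{3} + \frac{10}{3} \cdot 16\right) - - \frac{9}{16} = \left(- \frac{64}{3} + \frac{160}{3}\right) + \frac{9}{16} = 32 + \frac{9}{16} = \frac{521}{16}$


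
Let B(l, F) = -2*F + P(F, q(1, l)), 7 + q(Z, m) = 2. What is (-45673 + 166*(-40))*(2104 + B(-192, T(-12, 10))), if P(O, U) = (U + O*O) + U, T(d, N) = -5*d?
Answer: -291592662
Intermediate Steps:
q(Z, m) = -5 (q(Z, m) = -7 + 2 = -5)
P(O, U) = O² + 2*U (P(O, U) = (U + O²) + U = O² + 2*U)
B(l, F) = -10 + F² - 2*F (B(l, F) = -2*F + (F² + 2*(-5)) = -2*F + (F² - 10) = -2*F + (-10 + F²) = -10 + F² - 2*F)
(-45673 + 166*(-40))*(2104 + B(-192, T(-12, 10))) = (-45673 + 166*(-40))*(2104 + (-10 + (-5*(-12))² - (-10)*(-12))) = (-45673 - 6640)*(2104 + (-10 + 60² - 2*60)) = -52313*(2104 + (-10 + 3600 - 120)) = -52313*(2104 + 3470) = -52313*5574 = -291592662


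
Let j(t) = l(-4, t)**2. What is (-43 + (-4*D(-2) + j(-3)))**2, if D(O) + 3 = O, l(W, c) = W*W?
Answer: 54289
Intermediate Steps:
l(W, c) = W**2
D(O) = -3 + O
j(t) = 256 (j(t) = ((-4)**2)**2 = 16**2 = 256)
(-43 + (-4*D(-2) + j(-3)))**2 = (-43 + (-4*(-3 - 2) + 256))**2 = (-43 + (-4*(-5) + 256))**2 = (-43 + (20 + 256))**2 = (-43 + 276)**2 = 233**2 = 54289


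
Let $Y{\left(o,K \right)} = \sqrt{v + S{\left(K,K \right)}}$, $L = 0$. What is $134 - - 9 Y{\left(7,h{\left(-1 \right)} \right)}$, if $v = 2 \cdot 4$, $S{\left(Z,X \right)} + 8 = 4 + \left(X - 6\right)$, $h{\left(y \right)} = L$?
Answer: $134 + 9 i \sqrt{2} \approx 134.0 + 12.728 i$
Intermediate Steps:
$h{\left(y \right)} = 0$
$S{\left(Z,X \right)} = -10 + X$ ($S{\left(Z,X \right)} = -8 + \left(4 + \left(X - 6\right)\right) = -8 + \left(4 + \left(-6 + X\right)\right) = -8 + \left(-2 + X\right) = -10 + X$)
$v = 8$
$Y{\left(o,K \right)} = \sqrt{-2 + K}$ ($Y{\left(o,K \right)} = \sqrt{8 + \left(-10 + K\right)} = \sqrt{-2 + K}$)
$134 - - 9 Y{\left(7,h{\left(-1 \right)} \right)} = 134 - - 9 \sqrt{-2 + 0} = 134 - - 9 \sqrt{-2} = 134 - - 9 i \sqrt{2} = 134 + 9 i \sqrt{2}$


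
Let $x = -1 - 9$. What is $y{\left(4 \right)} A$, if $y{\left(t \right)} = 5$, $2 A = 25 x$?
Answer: $-625$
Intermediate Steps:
$x = -10$ ($x = -1 - 9 = -10$)
$A = -125$ ($A = \frac{25 \left(-10\right)}{2} = \frac{1}{2} \left(-250\right) = -125$)
$y{\left(4 \right)} A = 5 \left(-125\right) = -625$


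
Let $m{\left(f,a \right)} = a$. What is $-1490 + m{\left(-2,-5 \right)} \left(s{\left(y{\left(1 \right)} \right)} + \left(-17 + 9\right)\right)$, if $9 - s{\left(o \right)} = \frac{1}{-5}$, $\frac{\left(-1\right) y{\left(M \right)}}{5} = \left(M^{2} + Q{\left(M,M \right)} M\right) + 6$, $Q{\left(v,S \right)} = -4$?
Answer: $-1496$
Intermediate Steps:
$y{\left(M \right)} = -30 - 5 M^{2} + 20 M$ ($y{\left(M \right)} = - 5 \left(\left(M^{2} - 4 M\right) + 6\right) = - 5 \left(6 + M^{2} - 4 M\right) = -30 - 5 M^{2} + 20 M$)
$s{\left(o \right)} = \frac{46}{5}$ ($s{\left(o \right)} = 9 - \frac{1}{-5} = 9 - - \frac{1}{5} = 9 + \frac{1}{5} = \frac{46}{5}$)
$-1490 + m{\left(-2,-5 \right)} \left(s{\left(y{\left(1 \right)} \right)} + \left(-17 + 9\right)\right) = -1490 - 5 \left(\frac{46}{5} + \left(-17 + 9\right)\right) = -1490 - 5 \left(\frac{46}{5} - 8\right) = -1490 - 6 = -1496$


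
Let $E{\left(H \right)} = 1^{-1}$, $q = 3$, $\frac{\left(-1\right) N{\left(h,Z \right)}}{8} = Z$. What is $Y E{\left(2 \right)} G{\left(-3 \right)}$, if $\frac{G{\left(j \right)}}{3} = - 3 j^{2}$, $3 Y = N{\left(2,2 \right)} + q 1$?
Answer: $351$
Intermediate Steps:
$N{\left(h,Z \right)} = - 8 Z$
$E{\left(H \right)} = 1$
$Y = - \frac{13}{3}$ ($Y = \frac{\left(-8\right) 2 + 3 \cdot 1}{3} = \frac{-16 + 3}{3} = \frac{1}{3} \left(-13\right) = - \frac{13}{3} \approx -4.3333$)
$G{\left(j \right)} = - 9 j^{2}$ ($G{\left(j \right)} = 3 \left(- 3 j^{2}\right) = - 9 j^{2}$)
$Y E{\left(2 \right)} G{\left(-3 \right)} = \left(- \frac{13}{3}\right) 1 \left(- 9 \left(-3\right)^{2}\right) = - \frac{13 \left(\left(-9\right) 9\right)}{3} = \left(- \frac{13}{3}\right) \left(-81\right) = 351$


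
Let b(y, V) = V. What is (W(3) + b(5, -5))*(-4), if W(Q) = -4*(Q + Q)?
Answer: 116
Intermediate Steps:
W(Q) = -8*Q
(W(3) + b(5, -5))*(-4) = (-8*3 - 5)*(-4) = (-24 - 5)*(-4) = -29*(-4) = 116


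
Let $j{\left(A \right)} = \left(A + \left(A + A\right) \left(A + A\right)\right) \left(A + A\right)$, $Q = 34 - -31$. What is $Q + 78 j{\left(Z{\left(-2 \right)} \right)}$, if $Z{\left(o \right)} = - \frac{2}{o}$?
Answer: $845$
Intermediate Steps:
$Q = 65$ ($Q = 34 + 31 = 65$)
$j{\left(A \right)} = 2 A \left(A + 4 A^{2}\right)$ ($j{\left(A \right)} = \left(A + 2 A 2 A\right) 2 A = \left(A + 4 A^{2}\right) 2 A = 2 A \left(A + 4 A^{2}\right)$)
$Q + 78 j{\left(Z{\left(-2 \right)} \right)} = 65 + 78 \left(- \frac{2}{-2}\right)^{2} \left(2 + 8 \left(- \frac{2}{-2}\right)\right) = 65 + 78 \left(\left(-2\right) \left(- \frac{1}{2}\right)\right)^{2} \left(2 + 8 \left(\left(-2\right) \left(- \frac{1}{2}\right)\right)\right) = 65 + 78 \cdot 1^{2} \left(2 + 8 \cdot 1\right) = 65 + 78 \cdot 1 \left(2 + 8\right) = 65 + 78 \cdot 1 \cdot 10 = 65 + 78 \cdot 10 = 65 + 780 = 845$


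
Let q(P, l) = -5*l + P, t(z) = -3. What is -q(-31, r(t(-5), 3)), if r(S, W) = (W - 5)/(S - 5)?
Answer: 129/4 ≈ 32.250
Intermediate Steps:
r(S, W) = (-5 + W)/(-5 + S)
q(P, l) = P - 5*l
-q(-31, r(t(-5), 3)) = -(-31 - 5*(-5 + 3)/(-5 - 3)) = -(-31 - 5*(-2)/(-8)) = -(-31 - (-5)*(-2)/8) = -(-31 - 5*¼) = -(-31 - 5/4) = -1*(-129/4) = 129/4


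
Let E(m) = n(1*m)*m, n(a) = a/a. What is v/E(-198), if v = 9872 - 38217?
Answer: 28345/198 ≈ 143.16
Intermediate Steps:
n(a) = 1
v = -28345
E(m) = m (E(m) = 1*m = m)
v/E(-198) = -28345/(-198) = -28345*(-1/198) = 28345/198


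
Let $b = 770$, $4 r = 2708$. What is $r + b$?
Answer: $1447$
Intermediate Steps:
$r = 677$ ($r = \frac{1}{4} \cdot 2708 = 677$)
$r + b = 677 + 770 = 1447$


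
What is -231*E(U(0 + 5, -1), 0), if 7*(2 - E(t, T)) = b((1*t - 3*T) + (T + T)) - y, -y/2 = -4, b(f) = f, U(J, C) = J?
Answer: -561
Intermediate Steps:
y = 8 (y = -2*(-4) = 8)
E(t, T) = 22/7 - t/7 + T/7 (E(t, T) = 2 - (((1*t - 3*T) + (T + T)) - 1*8)/7 = 2 - (((t - 3*T) + 2*T) - 8)/7 = 2 - ((t - T) - 8)/7 = 2 - (-8 + t - T)/7 = 2 + (8/7 - t/7 + T/7) = 22/7 - t/7 + T/7)
-231*E(U(0 + 5, -1), 0) = -231*(22/7 - (0 + 5)/7 + (⅐)*0) = -231*(22/7 - ⅐*5 + 0) = -231*(22/7 - 5/7 + 0) = -231*17/7 = -561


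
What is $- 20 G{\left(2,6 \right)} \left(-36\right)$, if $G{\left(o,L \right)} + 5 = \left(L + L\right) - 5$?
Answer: $1440$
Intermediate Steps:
$G{\left(o,L \right)} = -10 + 2 L$ ($G{\left(o,L \right)} = -5 + \left(\left(L + L\right) - 5\right) = -5 + \left(2 L - 5\right) = -5 + \left(-5 + 2 L\right) = -10 + 2 L$)
$- 20 G{\left(2,6 \right)} \left(-36\right) = - 20 \left(-10 + 2 \cdot 6\right) \left(-36\right) = - 20 \left(-10 + 12\right) \left(-36\right) = \left(-20\right) 2 \left(-36\right) = \left(-40\right) \left(-36\right) = 1440$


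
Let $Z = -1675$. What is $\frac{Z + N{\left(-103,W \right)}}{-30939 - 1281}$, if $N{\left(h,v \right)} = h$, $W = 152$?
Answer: $\frac{889}{16110} \approx 0.055183$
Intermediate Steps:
$\frac{Z + N{\left(-103,W \right)}}{-30939 - 1281} = \frac{-1675 - 103}{-30939 - 1281} = - \frac{1778}{-32220} = \left(-1778\right) \left(- \frac{1}{32220}\right) = \frac{889}{16110}$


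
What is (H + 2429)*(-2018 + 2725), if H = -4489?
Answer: -1456420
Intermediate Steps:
(H + 2429)*(-2018 + 2725) = (-4489 + 2429)*(-2018 + 2725) = -2060*707 = -1456420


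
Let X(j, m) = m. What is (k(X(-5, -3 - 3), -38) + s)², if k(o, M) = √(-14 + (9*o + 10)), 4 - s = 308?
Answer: (304 - I*√58)² ≈ 92358.0 - 4630.4*I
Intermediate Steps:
s = -304 (s = 4 - 1*308 = 4 - 308 = -304)
k(o, M) = √(-4 + 9*o) (k(o, M) = √(-14 + (10 + 9*o)) = √(-4 + 9*o))
(k(X(-5, -3 - 3), -38) + s)² = (√(-4 + 9*(-3 - 3)) - 304)² = (√(-4 + 9*(-6)) - 304)² = (√(-4 - 54) - 304)² = (√(-58) - 304)² = (I*√58 - 304)² = (-304 + I*√58)²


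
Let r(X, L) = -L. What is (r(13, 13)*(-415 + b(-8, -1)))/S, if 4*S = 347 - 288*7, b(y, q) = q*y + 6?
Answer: -20852/1669 ≈ -12.494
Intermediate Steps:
b(y, q) = 6 + q*y
S = -1669/4 (S = (347 - 288*7)/4 = (347 - 2016)/4 = (¼)*(-1669) = -1669/4 ≈ -417.25)
(r(13, 13)*(-415 + b(-8, -1)))/S = ((-1*13)*(-415 + (6 - 1*(-8))))/(-1669/4) = -13*(-415 + (6 + 8))*(-4/1669) = -13*(-415 + 14)*(-4/1669) = -13*(-401)*(-4/1669) = 5213*(-4/1669) = -20852/1669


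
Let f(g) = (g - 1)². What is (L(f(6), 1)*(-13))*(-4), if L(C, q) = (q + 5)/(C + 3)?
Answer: 78/7 ≈ 11.143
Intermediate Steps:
f(g) = (-1 + g)²
L(C, q) = (5 + q)/(3 + C)
(L(f(6), 1)*(-13))*(-4) = (((5 + 1)/(3 + (-1 + 6)²))*(-13))*(-4) = ((6/(3 + 5²))*(-13))*(-4) = ((6/(3 + 25))*(-13))*(-4) = ((6/28)*(-13))*(-4) = (((1/28)*6)*(-13))*(-4) = ((3/14)*(-13))*(-4) = -39/14*(-4) = 78/7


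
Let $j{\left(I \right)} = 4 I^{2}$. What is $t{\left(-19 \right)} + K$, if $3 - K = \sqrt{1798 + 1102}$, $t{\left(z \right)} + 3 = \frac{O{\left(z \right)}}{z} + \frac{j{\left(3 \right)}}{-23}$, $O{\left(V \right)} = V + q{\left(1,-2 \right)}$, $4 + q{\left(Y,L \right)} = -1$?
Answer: $- \frac{132}{437} - 10 \sqrt{29} \approx -54.154$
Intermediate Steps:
$q{\left(Y,L \right)} = -5$ ($q{\left(Y,L \right)} = -4 - 1 = -5$)
$O{\left(V \right)} = -5 + V$ ($O{\left(V \right)} = V - 5 = -5 + V$)
$t{\left(z \right)} = - \frac{105}{23} + \frac{-5 + z}{z}$ ($t{\left(z \right)} = -3 + \left(\frac{-5 + z}{z} + \frac{4 \cdot 3^{2}}{-23}\right) = -3 + \left(\frac{-5 + z}{z} + 4 \cdot 9 \left(- \frac{1}{23}\right)\right) = -3 + \left(\frac{-5 + z}{z} + 36 \left(- \frac{1}{23}\right)\right) = -3 - \left(\frac{36}{23} - \frac{-5 + z}{z}\right) = - \frac{105}{23} + \frac{-5 + z}{z}$)
$K = 3 - 10 \sqrt{29}$ ($K = 3 - \sqrt{1798 + 1102} = 3 - \sqrt{2900} = 3 - 10 \sqrt{29} \approx -50.852$)
$t{\left(-19 \right)} + K = \left(- \frac{82}{23} - \frac{5}{-19}\right) + \left(3 - 10 \sqrt{29}\right) = \left(- \frac{82}{23} - - \frac{5}{19}\right) + \left(3 - 10 \sqrt{29}\right) = \left(- \frac{82}{23} + \frac{5}{19}\right) + \left(3 - 10 \sqrt{29}\right) = - \frac{1443}{437} + \left(3 - 10 \sqrt{29}\right) = - \frac{132}{437} - 10 \sqrt{29}$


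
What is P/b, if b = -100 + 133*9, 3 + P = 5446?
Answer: 5443/1097 ≈ 4.9617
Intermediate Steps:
P = 5443 (P = -3 + 5446 = 5443)
b = 1097 (b = -100 + 1197 = 1097)
P/b = 5443/1097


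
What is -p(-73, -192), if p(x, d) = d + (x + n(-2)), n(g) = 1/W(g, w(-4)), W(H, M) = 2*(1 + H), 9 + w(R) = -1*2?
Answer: 531/2 ≈ 265.50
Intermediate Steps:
w(R) = -11 (w(R) = -9 - 1*2 = -9 - 2 = -11)
W(H, M) = 2 + 2*H
n(g) = 1/(2 + 2*g)
p(x, d) = -½ + d + x (p(x, d) = d + (x + 1/(2*(1 - 2))) = d + (x + (½)/(-1)) = d + (x + (½)*(-1)) = d + (x - ½) = d + (-½ + x) = -½ + d + x)
-p(-73, -192) = -(-½ - 192 - 73) = -1*(-531/2) = 531/2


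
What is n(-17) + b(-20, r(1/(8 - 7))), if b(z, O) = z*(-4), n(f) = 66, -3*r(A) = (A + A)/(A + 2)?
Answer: 146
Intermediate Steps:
r(A) = -2*A/(3*(2 + A)) (r(A) = -(A + A)/(3*(A + 2)) = -2*A/(3*(2 + A)))
b(z, O) = -4*z
n(-17) + b(-20, r(1/(8 - 7))) = 66 - 4*(-20) = 66 + 80 = 146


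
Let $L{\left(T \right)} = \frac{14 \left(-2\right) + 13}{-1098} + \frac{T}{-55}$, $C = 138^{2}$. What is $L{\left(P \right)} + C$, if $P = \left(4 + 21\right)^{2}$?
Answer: $\frac{76625449}{4026} \approx 19033.0$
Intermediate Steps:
$P = 625$ ($P = 25^{2} = 625$)
$C = 19044$
$L{\left(T \right)} = \frac{5}{366} - \frac{T}{55}$ ($L{\left(T \right)} = \left(-28 + 13\right) \left(- \frac{1}{1098}\right) + T \left(- \frac{1}{55}\right) = \left(-15\right) \left(- \frac{1}{1098}\right) - \frac{T}{55} = \frac{5}{366} - \frac{T}{55}$)
$L{\left(P \right)} + C = \left(\frac{5}{366} - \frac{125}{11}\right) + 19044 = - \frac{45695}{4026} + 19044 = \frac{76625449}{4026}$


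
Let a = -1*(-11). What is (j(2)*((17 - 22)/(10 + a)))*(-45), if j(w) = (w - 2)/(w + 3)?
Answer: 0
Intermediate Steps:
a = 11
j(w) = (-2 + w)/(3 + w)
(j(2)*((17 - 22)/(10 + a)))*(-45) = (((-2 + 2)/(3 + 2))*((17 - 22)/(10 + 11)))*(-45) = ((0/5)*(-5/21))*(-45) = (((⅕)*0)*(-5*1/21))*(-45) = (0*(-5/21))*(-45) = 0*(-45) = 0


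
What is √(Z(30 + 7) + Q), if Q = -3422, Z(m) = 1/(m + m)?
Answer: I*√18738798/74 ≈ 58.498*I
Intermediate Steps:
Z(m) = 1/(2*m)
√(Z(30 + 7) + Q) = √(1/(2*(30 + 7)) - 3422) = √((½)/37 - 3422) = √((½)*(1/37) - 3422) = √(1/74 - 3422) = √(-253227/74) = I*√18738798/74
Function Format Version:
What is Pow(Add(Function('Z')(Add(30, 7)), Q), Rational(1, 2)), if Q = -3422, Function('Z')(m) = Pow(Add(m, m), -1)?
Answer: Mul(Rational(1, 74), I, Pow(18738798, Rational(1, 2))) ≈ Mul(58.498, I)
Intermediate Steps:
Function('Z')(m) = Mul(Rational(1, 2), Pow(m, -1)) (Function('Z')(m) = Pow(Mul(2, m), -1) = Mul(Rational(1, 2), Pow(m, -1)))
Pow(Add(Function('Z')(Add(30, 7)), Q), Rational(1, 2)) = Pow(Add(Mul(Rational(1, 2), Pow(Add(30, 7), -1)), -3422), Rational(1, 2)) = Pow(Add(Mul(Rational(1, 2), Pow(37, -1)), -3422), Rational(1, 2)) = Pow(Add(Mul(Rational(1, 2), Rational(1, 37)), -3422), Rational(1, 2)) = Pow(Add(Rational(1, 74), -3422), Rational(1, 2)) = Pow(Rational(-253227, 74), Rational(1, 2)) = Mul(Rational(1, 74), I, Pow(18738798, Rational(1, 2)))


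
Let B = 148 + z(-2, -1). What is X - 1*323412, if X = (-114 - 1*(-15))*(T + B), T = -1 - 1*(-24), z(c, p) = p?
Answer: -340242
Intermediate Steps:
T = 23 (T = -1 + 24 = 23)
B = 147 (B = 148 - 1 = 147)
X = -16830 (X = (-114 - 1*(-15))*(23 + 147) = (-114 + 15)*170 = -99*170 = -16830)
X - 1*323412 = -16830 - 1*323412 = -16830 - 323412 = -340242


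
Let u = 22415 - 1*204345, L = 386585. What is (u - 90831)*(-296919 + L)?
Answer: -24457387826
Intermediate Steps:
u = -181930 (u = 22415 - 204345 = -181930)
(u - 90831)*(-296919 + L) = (-181930 - 90831)*(-296919 + 386585) = -272761*89666 = -24457387826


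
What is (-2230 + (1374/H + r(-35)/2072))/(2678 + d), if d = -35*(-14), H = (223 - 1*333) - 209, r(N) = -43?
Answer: -492273095/697982208 ≈ -0.70528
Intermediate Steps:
H = -319 (H = (223 - 333) - 209 = -110 - 209 = -319)
d = 490
(-2230 + (1374/H + r(-35)/2072))/(2678 + d) = (-2230 + (1374/(-319) - 43/2072))/(2678 + 490) = (-2230 + (1374*(-1/319) - 43*1/2072))/3168 = (-2230 + (-1374/319 - 43/2072))*(1/3168) = (-2230 - 2860645/660968)*(1/3168) = -1476819285/660968*1/3168 = -492273095/697982208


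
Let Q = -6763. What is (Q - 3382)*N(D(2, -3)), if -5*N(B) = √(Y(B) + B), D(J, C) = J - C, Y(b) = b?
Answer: 2029*√10 ≈ 6416.3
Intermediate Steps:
N(B) = -√2*√B/5 (N(B) = -√(B + B)/5 = -√2*√B/5)
(Q - 3382)*N(D(2, -3)) = (-6763 - 3382)*(-√2*√(2 - 1*(-3))/5) = -(-2029)*√2*√(2 + 3) = -(-2029)*√2*√5 = -(-2029)*√10 = 2029*√10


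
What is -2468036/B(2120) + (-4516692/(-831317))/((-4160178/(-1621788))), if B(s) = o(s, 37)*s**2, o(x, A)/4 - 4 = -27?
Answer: 42185555720533942613/19861206528602718400 ≈ 2.1240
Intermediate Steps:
o(x, A) = -92 (o(x, A) = 16 + 4*(-27) = 16 - 108 = -92)
B(s) = -92*s**2
-2468036/B(2120) + (-4516692/(-831317))/((-4160178/(-1621788))) = -2468036/((-92*2120**2)) + (-4516692/(-831317))/((-4160178/(-1621788))) = -2468036/((-92*4494400)) + (-4516692*(-1/831317))/((-4160178*(-1/1621788))) = -2468036/(-413484800) + 4516692/(831317*(693363/270298)) = -2468036*(-1/413484800) + (4516692/831317)*(270298/693363) = 617009/103371200 + 406950938072/192134816357 = 42185555720533942613/19861206528602718400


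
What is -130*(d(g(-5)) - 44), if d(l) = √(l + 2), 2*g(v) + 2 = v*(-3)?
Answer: 5720 - 65*√34 ≈ 5341.0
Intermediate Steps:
g(v) = -1 - 3*v/2 (g(v) = -1 + (v*(-3))/2 = -1 + (-3*v)/2 = -1 - 3*v/2)
d(l) = √(2 + l)
-130*(d(g(-5)) - 44) = -130*(√(2 + (-1 - 3/2*(-5))) - 44) = -130*(√(2 + (-1 + 15/2)) - 44) = -130*(√(2 + 13/2) - 44) = -130*(√(17/2) - 44) = -130*(√34/2 - 44) = -130*(-44 + √34/2) = 5720 - 65*√34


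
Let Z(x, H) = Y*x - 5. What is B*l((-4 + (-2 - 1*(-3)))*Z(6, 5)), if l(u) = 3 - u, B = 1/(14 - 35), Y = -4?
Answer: 4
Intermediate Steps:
Z(x, H) = -5 - 4*x (Z(x, H) = -4*x - 5 = -5 - 4*x)
B = -1/21 (B = 1/(-21) = -1/21 ≈ -0.047619)
B*l((-4 + (-2 - 1*(-3)))*Z(6, 5)) = -(3 - (-4 + (-2 - 1*(-3)))*(-5 - 4*6))/21 = -(3 - (-4 + (-2 + 3))*(-5 - 24))/21 = -(3 - (-4 + 1)*(-29))/21 = -(3 - (-3)*(-29))/21 = -(3 - 1*87)/21 = -(3 - 87)/21 = -1/21*(-84) = 4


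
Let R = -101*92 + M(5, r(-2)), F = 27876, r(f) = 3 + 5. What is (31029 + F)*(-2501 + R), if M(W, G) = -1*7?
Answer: -695079000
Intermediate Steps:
r(f) = 8
M(W, G) = -7
R = -9299 (R = -101*92 - 7 = -9292 - 7 = -9299)
(31029 + F)*(-2501 + R) = (31029 + 27876)*(-2501 - 9299) = 58905*(-11800) = -695079000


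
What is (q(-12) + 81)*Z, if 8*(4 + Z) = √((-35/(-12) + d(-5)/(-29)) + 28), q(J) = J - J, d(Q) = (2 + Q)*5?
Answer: -324 + 27*√951693/464 ≈ -267.23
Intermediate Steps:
d(Q) = 10 + 5*Q
q(J) = 0
Z = -4 + √951693/1392 (Z = -4 + √((-35/(-12) + (10 + 5*(-5))/(-29)) + 28)/8 = -4 + √((-35*(-1/12) + (10 - 25)*(-1/29)) + 28)/8 = -4 + √((35/12 - 15*(-1/29)) + 28)/8 = -4 + √((35/12 + 15/29) + 28)/8 = -4 + √(1195/348 + 28)/8 = -4 + √(10939/348)/8 = -4 + (√951693/174)/8 = -4 + √951693/1392 ≈ -3.2992)
(q(-12) + 81)*Z = (0 + 81)*(-4 + √951693/1392) = 81*(-4 + √951693/1392) = -324 + 27*√951693/464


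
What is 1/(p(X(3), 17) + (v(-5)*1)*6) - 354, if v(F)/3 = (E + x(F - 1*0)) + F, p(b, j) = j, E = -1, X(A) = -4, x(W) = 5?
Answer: -355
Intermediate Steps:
v(F) = 12 + 3*F (v(F) = 3*((-1 + 5) + F) = 3*(4 + F) = 12 + 3*F)
1/(p(X(3), 17) + (v(-5)*1)*6) - 354 = 1/(17 + ((12 + 3*(-5))*1)*6) - 354 = 1/(17 + ((12 - 15)*1)*6) - 354 = 1/(17 - 3*1*6) - 354 = 1/(17 - 3*6) - 354 = 1/(17 - 18) - 354 = 1/(-1) - 354 = -1 - 354 = -355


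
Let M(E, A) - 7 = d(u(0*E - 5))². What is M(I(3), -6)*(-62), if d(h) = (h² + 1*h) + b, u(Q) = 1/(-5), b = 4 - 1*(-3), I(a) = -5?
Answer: -2084192/625 ≈ -3334.7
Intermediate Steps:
b = 7 (b = 4 + 3 = 7)
u(Q) = -⅕
d(h) = 7 + h + h² (d(h) = (h² + 1*h) + 7 = (h² + h) + 7 = (h + h²) + 7 = 7 + h + h²)
M(E, A) = 33616/625 (M(E, A) = 7 + (7 - ⅕ + (-⅕)²)² = 7 + (7 - ⅕ + 1/25)² = 7 + (171/25)² = 7 + 29241/625 = 33616/625)
M(I(3), -6)*(-62) = (33616/625)*(-62) = -2084192/625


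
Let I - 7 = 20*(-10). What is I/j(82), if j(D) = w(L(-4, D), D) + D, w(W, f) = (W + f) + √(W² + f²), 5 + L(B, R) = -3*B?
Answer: -33003/22468 + 193*√6773/22468 ≈ -0.76195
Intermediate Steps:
L(B, R) = -5 - 3*B
w(W, f) = W + f + √(W² + f²)
I = -193 (I = 7 + 20*(-10) = 7 - 200 = -193)
j(D) = 7 + √(49 + D²) + 2*D (j(D) = ((-5 - 3*(-4)) + D + √((-5 - 3*(-4))² + D²)) + D = ((-5 + 12) + D + √((-5 + 12)² + D²)) + D = (7 + D + √(7² + D²)) + D = (7 + D + √(49 + D²)) + D = 7 + √(49 + D²) + 2*D)
I/j(82) = -193/(7 + √(49 + 82²) + 2*82) = -193/(7 + √(49 + 6724) + 164) = -193/(7 + √6773 + 164) = -193/(171 + √6773)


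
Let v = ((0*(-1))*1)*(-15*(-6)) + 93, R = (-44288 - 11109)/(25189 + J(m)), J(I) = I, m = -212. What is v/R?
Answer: -74931/1787 ≈ -41.931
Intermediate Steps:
R = -55397/24977 (R = (-44288 - 11109)/(25189 - 212) = -55397/24977 ≈ -2.2179)
v = 93 (v = (0*1)*90 + 93 = 0*90 + 93 = 0 + 93 = 93)
v/R = 93/(-55397/24977) = 93*(-24977/55397) = -74931/1787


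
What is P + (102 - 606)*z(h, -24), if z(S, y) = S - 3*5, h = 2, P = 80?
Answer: 6632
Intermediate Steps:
z(S, y) = -15 + S (z(S, y) = S - 15 = -15 + S)
P + (102 - 606)*z(h, -24) = 80 + (102 - 606)*(-15 + 2) = 80 - 504*(-13) = 80 + 6552 = 6632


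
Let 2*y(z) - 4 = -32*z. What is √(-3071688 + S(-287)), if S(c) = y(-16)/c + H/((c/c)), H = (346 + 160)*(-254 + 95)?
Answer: 2*I*√64909714611/287 ≈ 1775.4*I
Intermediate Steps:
y(z) = 2 - 16*z (y(z) = 2 + (-32*z)/2 = 2 - 16*z)
H = -80454 (H = 506*(-159) = -80454)
S(c) = -80454 + 258/c (S(c) = (2 - 16*(-16))/c - 80454/(c/c) = (2 + 256)/c - 80454/1 = 258/c - 80454*1 = 258/c - 80454 = -80454 + 258/c)
√(-3071688 + S(-287)) = √(-3071688 + (-80454 + 258/(-287))) = √(-3071688 + (-80454 + 258*(-1/287))) = √(-3071688 + (-80454 - 258/287)) = √(-3071688 - 23090556/287) = √(-904665012/287) = 2*I*√64909714611/287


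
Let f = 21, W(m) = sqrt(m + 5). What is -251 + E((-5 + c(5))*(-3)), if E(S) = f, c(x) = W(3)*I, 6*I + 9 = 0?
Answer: -230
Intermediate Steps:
I = -3/2 (I = -3/2 + (1/6)*0 = -3/2 + 0 = -3/2 ≈ -1.5000)
W(m) = sqrt(5 + m)
c(x) = -3*sqrt(2) (c(x) = sqrt(5 + 3)*(-3/2) = sqrt(8)*(-3/2) = (2*sqrt(2))*(-3/2) = -3*sqrt(2))
E(S) = 21
-251 + E((-5 + c(5))*(-3)) = -251 + 21 = -230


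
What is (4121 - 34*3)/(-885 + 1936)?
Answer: 4019/1051 ≈ 3.8240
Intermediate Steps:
(4121 - 34*3)/(-885 + 1936) = (4121 - 102)/1051 = 4019*(1/1051) = 4019/1051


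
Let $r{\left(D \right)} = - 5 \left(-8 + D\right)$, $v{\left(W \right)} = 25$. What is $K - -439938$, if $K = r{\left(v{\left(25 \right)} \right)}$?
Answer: $439853$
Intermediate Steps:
$r{\left(D \right)} = 40 - 5 D$
$K = -85$ ($K = 40 - 125 = -85$)
$K - -439938 = -85 - -439938 = -85 + 439938 = 439853$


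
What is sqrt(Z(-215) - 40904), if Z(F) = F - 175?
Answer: I*sqrt(41294) ≈ 203.21*I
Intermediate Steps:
Z(F) = -175 + F
sqrt(Z(-215) - 40904) = sqrt((-175 - 215) - 40904) = sqrt(-390 - 40904) = sqrt(-41294) = I*sqrt(41294)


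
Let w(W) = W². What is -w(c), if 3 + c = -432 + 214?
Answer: -48841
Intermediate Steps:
c = -221 (c = -3 + (-432 + 214) = -3 - 218 = -221)
-w(c) = -1*(-221)² = -1*48841 = -48841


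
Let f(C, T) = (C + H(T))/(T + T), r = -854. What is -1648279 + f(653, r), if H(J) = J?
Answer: -2815260331/1708 ≈ -1.6483e+6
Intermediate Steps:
f(C, T) = (C + T)/(2*T) (f(C, T) = (C + T)/(T + T) = (C + T)/((2*T)) = (C + T)*(1/(2*T)) = (C + T)/(2*T))
-1648279 + f(653, r) = -1648279 + (½)*(653 - 854)/(-854) = -1648279 + (½)*(-1/854)*(-201) = -1648279 + 201/1708 = -2815260331/1708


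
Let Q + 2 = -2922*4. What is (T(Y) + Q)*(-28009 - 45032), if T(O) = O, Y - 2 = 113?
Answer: 845449575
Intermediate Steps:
Y = 115 (Y = 2 + 113 = 115)
Q = -11690 (Q = -2 - 2922*4 = -2 - 11688 = -11690)
(T(Y) + Q)*(-28009 - 45032) = (115 - 11690)*(-28009 - 45032) = -11575*(-73041) = 845449575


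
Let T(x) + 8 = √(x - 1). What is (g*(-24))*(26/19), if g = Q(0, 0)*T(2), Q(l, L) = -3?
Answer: -13104/19 ≈ -689.68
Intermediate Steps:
T(x) = -8 + √(-1 + x) (T(x) = -8 + √(x - 1) = -8 + √(-1 + x))
g = 21 (g = -3*(-8 + √(-1 + 2)) = -3*(-8 + √1) = -3*(-8 + 1) = -3*(-7) = 21)
(g*(-24))*(26/19) = (21*(-24))*(26/19) = -13104/19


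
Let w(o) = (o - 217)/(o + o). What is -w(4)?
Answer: 213/8 ≈ 26.625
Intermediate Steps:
w(o) = (-217 + o)/(2*o) (w(o) = (-217 + o)/((2*o)) = (-217 + o)*(1/(2*o)) = (-217 + o)/(2*o))
-w(4) = -(-217 + 4)/(2*4) = -(-213)/(2*4) = -1*(-213/8) = 213/8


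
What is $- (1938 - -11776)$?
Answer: $-13714$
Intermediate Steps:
$- (1938 - -11776) = - (1938 + 11776) = \left(-1\right) 13714 = -13714$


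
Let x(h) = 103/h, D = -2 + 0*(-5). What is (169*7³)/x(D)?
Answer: -115934/103 ≈ -1125.6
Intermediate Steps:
D = -2 (D = -2 + 0 = -2)
(169*7³)/x(D) = (169*7³)/((103/(-2))) = (169*343)/((103*(-½))) = 57967/(-103/2) = 57967*(-2/103) = -115934/103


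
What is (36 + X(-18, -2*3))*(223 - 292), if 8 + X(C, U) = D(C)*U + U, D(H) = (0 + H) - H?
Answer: -1518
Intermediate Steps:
D(H) = 0 (D(H) = H - H = 0)
X(C, U) = -8 + U (X(C, U) = -8 + (0*U + U) = -8 + (0 + U) = -8 + U)
(36 + X(-18, -2*3))*(223 - 292) = (36 + (-8 - 2*3))*(223 - 292) = (36 + (-8 - 6))*(-69) = (36 - 14)*(-69) = 22*(-69) = -1518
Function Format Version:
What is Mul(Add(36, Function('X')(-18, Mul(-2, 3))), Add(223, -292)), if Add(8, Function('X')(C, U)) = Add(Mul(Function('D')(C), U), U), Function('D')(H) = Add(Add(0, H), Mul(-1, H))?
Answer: -1518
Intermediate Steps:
Function('D')(H) = 0 (Function('D')(H) = Add(H, Mul(-1, H)) = 0)
Function('X')(C, U) = Add(-8, U) (Function('X')(C, U) = Add(-8, Add(Mul(0, U), U)) = Add(-8, Add(0, U)) = Add(-8, U))
Mul(Add(36, Function('X')(-18, Mul(-2, 3))), Add(223, -292)) = Mul(Add(36, Add(-8, Mul(-2, 3))), Add(223, -292)) = Mul(Add(36, Add(-8, -6)), -69) = Mul(Add(36, -14), -69) = Mul(22, -69) = -1518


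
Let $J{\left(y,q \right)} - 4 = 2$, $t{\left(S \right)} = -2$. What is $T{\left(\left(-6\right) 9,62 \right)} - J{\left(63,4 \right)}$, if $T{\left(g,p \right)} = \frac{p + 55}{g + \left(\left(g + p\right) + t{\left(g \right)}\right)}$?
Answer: $- \frac{135}{16} \approx -8.4375$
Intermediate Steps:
$J{\left(y,q \right)} = 6$ ($J{\left(y,q \right)} = 4 + 2 = 6$)
$T{\left(g,p \right)} = \frac{55 + p}{-2 + p + 2 g}$ ($T{\left(g,p \right)} = \frac{p + 55}{g - \left(2 - g - p\right)} = \frac{55 + p}{g + \left(-2 + g + p\right)} = \frac{55 + p}{-2 + p + 2 g}$)
$T{\left(\left(-6\right) 9,62 \right)} - J{\left(63,4 \right)} = \frac{55 + 62}{-2 + 62 + 2 \left(\left(-6\right) 9\right)} - 6 = \frac{1}{-2 + 62 + 2 \left(-54\right)} 117 - 6 = \frac{1}{-2 + 62 - 108} \cdot 117 - 6 = \frac{1}{-48} \cdot 117 - 6 = \left(- \frac{1}{48}\right) 117 - 6 = - \frac{39}{16} - 6 = - \frac{135}{16}$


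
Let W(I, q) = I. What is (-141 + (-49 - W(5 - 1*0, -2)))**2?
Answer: 38025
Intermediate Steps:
(-141 + (-49 - W(5 - 1*0, -2)))**2 = (-141 + (-49 - (5 - 1*0)))**2 = (-141 + (-49 - (5 + 0)))**2 = (-141 + (-49 - 1*5))**2 = (-141 + (-49 - 5))**2 = (-141 - 54)**2 = (-195)**2 = 38025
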